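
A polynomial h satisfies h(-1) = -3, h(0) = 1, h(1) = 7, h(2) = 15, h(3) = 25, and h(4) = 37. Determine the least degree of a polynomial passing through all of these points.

2

Forward differences of the values at x = -1, 0, 1, 2, 3, 4:
  h  : -3  1  7  15  25  37
  Δ  : 4  6  8  10  12
  Δ^2: 2  2  2  2
  Δ^3: 0  0  0
  Δ^4: 0  0
  Δ^5: 0
The second differences are constant (2) and nonzero, while all higher differences vanish, so the minimal degree is 2.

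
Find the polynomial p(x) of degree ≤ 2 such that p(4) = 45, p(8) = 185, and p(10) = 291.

p(x) = 3x^2 - x + 1

Using the Lagrange interpolation formula with nodes 4, 8, 10:
  L_0(x) = (x - 8)(x - 10) / 24
  L_1(x) = (x - 4)(x - 10) / -8
  L_2(x) = (x - 4)(x - 8) / 12
Then p(x) = 45·L_0(x) + 185·L_1(x) + 291·L_2(x).
Expanding and collecting terms gives p(x) = 3x^2 - x + 1.
Check: p(4) = 45. ✓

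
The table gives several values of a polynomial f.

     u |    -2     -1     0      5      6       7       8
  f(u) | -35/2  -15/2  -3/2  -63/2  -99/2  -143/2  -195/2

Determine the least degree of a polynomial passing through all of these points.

2

Divided differences on the nodes -2, -1, 0, 5, 6, 7, 8:
  order 0: -35/2  -15/2  -3/2  -63/2  -99/2  -143/2  -195/2
  order 1: 10  6  -6  -18  -22  -26
  order 2: -2  -2  -2  -2  -2
  order 3: 0  0  0  0
  order 4: 0  0  0
  order 5: 0  0
  order 6: 0
The order-2 divided differences are all -2 (nonzero) and every higher order vanishes, so the data lies on a polynomial of degree exactly 2.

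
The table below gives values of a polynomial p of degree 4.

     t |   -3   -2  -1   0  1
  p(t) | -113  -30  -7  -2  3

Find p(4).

Using the Lagrange interpolation formula with nodes -3, -2, -1, 0, 1:
  L_0(t) = (t + 2)(t + 1)t(t - 1) / 24
  L_1(t) = (t + 3)(t + 1)t(t - 1) / -6
  L_2(t) = (t + 3)(t + 2)t(t - 1) / 4
  L_3(t) = (t + 3)(t + 2)(t + 1)(t - 1) / -6
  L_4(t) = (t + 3)(t + 2)(t + 1)t / 24
Then p(t) = -113·L_0(t) - 30·L_1(t) - 7·L_2(t) - 2·L_3(t) + 3·L_4(t).
Expanding and collecting terms gives p(t) = -t⁴ + t³ + t² + 4t - 2.
Evaluating at t = 4: p(4) = -162.

-162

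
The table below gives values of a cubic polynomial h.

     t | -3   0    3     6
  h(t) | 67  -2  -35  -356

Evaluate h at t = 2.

-8

Using the Lagrange interpolation formula with nodes -3, 0, 3, 6:
  L_0(t) = t(t - 3)(t - 6) / -162
  L_1(t) = (t + 3)(t - 3)(t - 6) / 54
  L_2(t) = (t + 3)t(t - 6) / -54
  L_3(t) = (t + 3)t(t - 3) / 162
Then h(t) = 67·L_0(t) - 2·L_1(t) - 35·L_2(t) - 356·L_3(t).
Expanding and collecting terms gives h(t) = -2t³ + 2t² + t - 2.
Evaluating at t = 2: h(2) = -8.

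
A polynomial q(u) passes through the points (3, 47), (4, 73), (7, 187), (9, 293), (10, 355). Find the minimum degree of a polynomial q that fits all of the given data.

2

Divided differences on the nodes 3, 4, 7, 9, 10:
  order 0: 47  73  187  293  355
  order 1: 26  38  53  62
  order 2: 3  3  3
  order 3: 0  0
  order 4: 0
The order-2 divided differences are all 3 (nonzero) and every higher order vanishes, so the data lies on a polynomial of degree exactly 2.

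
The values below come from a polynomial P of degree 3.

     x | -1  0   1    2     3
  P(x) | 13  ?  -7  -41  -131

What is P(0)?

On equispaced nodes a degree-3 polynomial has vanishing fourth forward difference, so
  P(-1) - 4·P(0) + 6·P(1) - 4·P(2) + P(3) = 0.
Substituting the known values and solving for P(0):
  -4·P(0) = -4
  P(0) = 1.

1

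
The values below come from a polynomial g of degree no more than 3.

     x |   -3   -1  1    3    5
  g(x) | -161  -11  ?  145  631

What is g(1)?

The 4 known points determine the degree-3 polynomial uniquely.
Write g(x) = ax^3 + bx^2 + cx + d. Substituting each data point gives a linear system:
  -27a + 9b - 3c + d = -161
  -a + b - c + d = -11
  27a + 9b + 3c + d = 145
  125a + 25b + 5c + d = 631
Solving the system yields a = 5, b = -1, c = 6, d = 1.
So g(x) = 5x³ - x² + 6x + 1.
Then g(1) = 11.

11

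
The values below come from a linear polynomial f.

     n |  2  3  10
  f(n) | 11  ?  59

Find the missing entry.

17

The 2 known points determine the degree-1 polynomial uniquely.
Write f(n) = an + b. Substituting each data point gives a linear system:
  2a + b = 11
  10a + b = 59
Solving the system yields a = 6, b = -1.
So f(n) = 6n - 1.
Then f(3) = 17.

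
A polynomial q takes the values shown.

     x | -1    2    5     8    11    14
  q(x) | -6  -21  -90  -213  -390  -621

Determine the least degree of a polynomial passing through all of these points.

Forward differences of the values at x = -1, 2, 5, 8, 11, 14:
  q  : -6  -21  -90  -213  -390  -621
  Δ  : -15  -69  -123  -177  -231
  Δ^2: -54  -54  -54  -54
  Δ^3: 0  0  0
  Δ^4: 0  0
  Δ^5: 0
The second differences are constant (-54) and nonzero, while all higher differences vanish, so the minimal degree is 2.

2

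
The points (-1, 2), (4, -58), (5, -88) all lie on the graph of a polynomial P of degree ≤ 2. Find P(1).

Using the Lagrange interpolation formula with nodes -1, 4, 5:
  L_0(t) = (t - 4)(t - 5) / 30
  L_1(t) = (t + 1)(t - 5) / -5
  L_2(t) = (t + 1)(t - 4) / 6
Then P(t) = 2·L_0(t) - 58·L_1(t) - 88·L_2(t).
Expanding and collecting terms gives P(t) = -3t^2 - 3t + 2.
Evaluating at t = 1: P(1) = -4.

-4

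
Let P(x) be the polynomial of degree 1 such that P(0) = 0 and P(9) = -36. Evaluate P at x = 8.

-32

Using the Lagrange interpolation formula with nodes 0, 9:
  L_0(x) = (x - 9) / -9
  L_1(x) = x / 9
Then P(x) = 0·L_0(x) - 36·L_1(x).
Expanding and collecting terms gives P(x) = -4x.
Evaluating at x = 8: P(8) = -32.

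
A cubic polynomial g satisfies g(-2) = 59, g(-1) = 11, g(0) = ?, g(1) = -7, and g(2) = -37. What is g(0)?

-1

On equispaced nodes a degree-3 polynomial has vanishing fourth forward difference, so
  g(-2) - 4·g(-1) + 6·g(0) - 4·g(1) + g(2) = 0.
Substituting the known values and solving for g(0):
  6·g(0) = -6
  g(0) = -1.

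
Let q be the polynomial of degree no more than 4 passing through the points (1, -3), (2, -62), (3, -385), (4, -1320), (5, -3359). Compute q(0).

-4

Using the Lagrange interpolation formula with nodes 1, 2, 3, 4, 5:
  L_0(s) = (s - 2)(s - 3)(s - 4)(s - 5) / 24
  L_1(s) = (s - 1)(s - 3)(s - 4)(s - 5) / -6
  L_2(s) = (s - 1)(s - 2)(s - 4)(s - 5) / 4
  L_3(s) = (s - 1)(s - 2)(s - 3)(s - 5) / -6
  L_4(s) = (s - 1)(s - 2)(s - 3)(s - 4) / 24
Then q(s) = -3·L_0(s) - 62·L_1(s) - 385·L_2(s) - 1320·L_3(s) - 3359·L_4(s).
Expanding and collecting terms gives q(s) = -6s^4 + 2s^3 + 6s^2 - s - 4.
Evaluating at s = 0: q(0) = -4.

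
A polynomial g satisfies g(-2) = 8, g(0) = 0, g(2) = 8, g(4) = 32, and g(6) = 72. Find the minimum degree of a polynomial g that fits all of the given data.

2

Forward differences of the values at s = -2, 0, 2, 4, 6:
  g  : 8  0  8  32  72
  Δ  : -8  8  24  40
  Δ^2: 16  16  16
  Δ^3: 0  0
  Δ^4: 0
The second differences are constant (16) and nonzero, while all higher differences vanish, so the minimal degree is 2.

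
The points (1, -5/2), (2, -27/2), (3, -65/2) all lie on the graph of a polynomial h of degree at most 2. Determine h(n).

Using the Lagrange interpolation formula with nodes 1, 2, 3:
  L_0(n) = (n - 2)(n - 3) / 2
  L_1(n) = (n - 1)(n - 3) / -1
  L_2(n) = (n - 1)(n - 2) / 2
Then h(n) = -5/2·L_0(n) - 27/2·L_1(n) - 65/2·L_2(n).
Expanding and collecting terms gives h(n) = -4n^2 + n + 1/2.
Check: h(1) = -5/2. ✓

h(n) = -4n^2 + n + 1/2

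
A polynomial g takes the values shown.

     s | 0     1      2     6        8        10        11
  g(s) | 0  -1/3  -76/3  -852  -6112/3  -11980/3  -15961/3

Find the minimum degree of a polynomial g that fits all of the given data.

3

Divided differences on the nodes 0, 1, 2, 6, 8, 10, 11:
  order 0: 0  -1/3  -76/3  -852  -6112/3  -11980/3  -15961/3
  order 1: -1/3  -25  -620/3  -1778/3  -978  -1327
  order 2: -37/3  -109/3  -193/3  -289/3  -349/3
  order 3: -4  -4  -4  -4
  order 4: 0  0  0
  order 5: 0  0
  order 6: 0
The order-3 divided differences are all -4 (nonzero) and every higher order vanishes, so the data lies on a polynomial of degree exactly 3.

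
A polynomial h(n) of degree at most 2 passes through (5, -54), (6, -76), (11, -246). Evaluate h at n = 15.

-454

Write h(n) = an^2 + bn + c. Substituting each data point gives a linear system:
  25a + 5b + c = -54
  36a + 6b + c = -76
  121a + 11b + c = -246
Solving the system yields a = -2, b = 0, c = -4.
So h(n) = -2n² - 4.
Then h(15) = -454.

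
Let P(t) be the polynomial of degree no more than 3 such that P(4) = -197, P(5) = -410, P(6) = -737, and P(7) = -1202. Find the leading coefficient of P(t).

-4

Write P(t) = at^3 + bt^2 + ct + d. Substituting each data point gives a linear system:
  64a + 16b + 4c + d = -197
  125a + 25b + 5c + d = -410
  216a + 36b + 6c + d = -737
  343a + 49b + 7c + d = -1202
Solving the system yields a = -4, b = 3, c = 4, d = -5.
So P(t) = -4t^3 + 3t^2 + 4t - 5.
The leading coefficient is -4.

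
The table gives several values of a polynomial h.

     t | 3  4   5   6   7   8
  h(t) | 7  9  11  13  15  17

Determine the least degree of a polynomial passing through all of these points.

1

Forward differences of the values at t = 3, 4, 5, 6, 7, 8:
  h  : 7  9  11  13  15  17
  Δ  : 2  2  2  2  2
  Δ^2: 0  0  0  0
  Δ^3: 0  0  0
  Δ^4: 0  0
  Δ^5: 0
The first differences are constant (2) and nonzero, while all higher differences vanish, so the minimal degree is 1.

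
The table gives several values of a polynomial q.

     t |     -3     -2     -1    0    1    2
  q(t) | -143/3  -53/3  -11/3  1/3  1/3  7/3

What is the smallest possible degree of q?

Forward differences of the values at t = -3, -2, -1, 0, 1, 2:
  q  : -143/3  -53/3  -11/3  1/3  1/3  7/3
  Δ  : 30  14  4  0  2
  Δ^2: -16  -10  -4  2
  Δ^3: 6  6  6
  Δ^4: 0  0
  Δ^5: 0
The third differences are constant (6) and nonzero, while all higher differences vanish, so the minimal degree is 3.

3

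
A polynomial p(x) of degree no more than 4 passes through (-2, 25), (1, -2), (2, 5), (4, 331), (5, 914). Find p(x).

p(x) = 2x^4 - 2x^3 - 4x^2 + 3x - 1

Write p(x) = ax^4 + bx^3 + cx^2 + dx + e. Substituting each data point gives a linear system:
  16a - 8b + 4c - 2d + e = 25
  a + b + c + d + e = -2
  16a + 8b + 4c + 2d + e = 5
  256a + 64b + 16c + 4d + e = 331
  625a + 125b + 25c + 5d + e = 914
Solving the system yields a = 2, b = -2, c = -4, d = 3, e = -1.
So p(x) = 2x^4 - 2x^3 - 4x^2 + 3x - 1.
Check: p(4) = 331. ✓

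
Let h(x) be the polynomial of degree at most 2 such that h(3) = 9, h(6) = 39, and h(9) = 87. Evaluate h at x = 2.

Write h(x) = ax^2 + bx + c. Substituting each data point gives a linear system:
  9a + 3b + c = 9
  36a + 6b + c = 39
  81a + 9b + c = 87
Solving the system yields a = 1, b = 1, c = -3.
So h(x) = x² + x - 3.
Then h(2) = 3.

3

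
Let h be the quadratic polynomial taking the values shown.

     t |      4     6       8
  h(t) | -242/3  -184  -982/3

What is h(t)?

h(t) = -5t^2 - (5/3)t + 6

Using the Lagrange interpolation formula with nodes 4, 6, 8:
  L_0(t) = (t - 6)(t - 8) / 8
  L_1(t) = (t - 4)(t - 8) / -4
  L_2(t) = (t - 4)(t - 6) / 8
Then h(t) = -242/3·L_0(t) - 184·L_1(t) - 982/3·L_2(t).
Expanding and collecting terms gives h(t) = -5t^2 - (5/3)t + 6.
Check: h(4) = -242/3. ✓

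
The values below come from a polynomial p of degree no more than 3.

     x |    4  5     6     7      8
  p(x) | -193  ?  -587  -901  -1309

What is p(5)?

The 4 known points determine the degree-3 polynomial uniquely.
Write p(x) = ax^3 + bx^2 + cx + d. Substituting each data point gives a linear system:
  64a + 16b + 4c + d = -193
  216a + 36b + 6c + d = -587
  343a + 49b + 7c + d = -901
  512a + 64b + 8c + d = -1309
Solving the system yields a = -2, b = -5, c = 5, d = -5.
So p(x) = -2x^3 - 5x^2 + 5x - 5.
Then p(5) = -355.

-355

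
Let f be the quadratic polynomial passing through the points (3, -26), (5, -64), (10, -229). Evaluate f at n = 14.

Using the Lagrange interpolation formula with nodes 3, 5, 10:
  L_0(n) = (n - 5)(n - 10) / 14
  L_1(n) = (n - 3)(n - 10) / -10
  L_2(n) = (n - 3)(n - 5) / 35
Then f(n) = -26·L_0(n) - 64·L_1(n) - 229·L_2(n).
Expanding and collecting terms gives f(n) = -2n² - 3n + 1.
Evaluating at n = 14: f(14) = -433.

-433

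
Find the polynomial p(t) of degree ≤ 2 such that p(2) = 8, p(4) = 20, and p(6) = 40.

p(t) = t^2 + 4

Using the Lagrange interpolation formula with nodes 2, 4, 6:
  L_0(t) = (t - 4)(t - 6) / 8
  L_1(t) = (t - 2)(t - 6) / -4
  L_2(t) = (t - 2)(t - 4) / 8
Then p(t) = 8·L_0(t) + 20·L_1(t) + 40·L_2(t).
Expanding and collecting terms gives p(t) = t^2 + 4.
Check: p(2) = 8. ✓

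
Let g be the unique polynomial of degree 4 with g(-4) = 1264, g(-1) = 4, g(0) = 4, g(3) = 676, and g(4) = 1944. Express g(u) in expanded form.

g(u) = 6u^4 + 5u^3 + 4u^2 + 5u + 4

Write g(u) = au^4 + bu^3 + cu^2 + du + e. Substituting each data point gives a linear system:
  256a - 64b + 16c - 4d + e = 1264
  a - b + c - d + e = 4
  e = 4
  81a + 27b + 9c + 3d + e = 676
  256a + 64b + 16c + 4d + e = 1944
Solving the system yields a = 6, b = 5, c = 4, d = 5, e = 4.
So g(u) = 6u^4 + 5u^3 + 4u^2 + 5u + 4.
Check: g(4) = 1944. ✓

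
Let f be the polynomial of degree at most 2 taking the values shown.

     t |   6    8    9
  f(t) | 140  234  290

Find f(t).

f(t) = 3t^2 + 5t + 2

Write f(t) = at^2 + bt + c. Substituting each data point gives a linear system:
  36a + 6b + c = 140
  64a + 8b + c = 234
  81a + 9b + c = 290
Solving the system yields a = 3, b = 5, c = 2.
So f(t) = 3t^2 + 5t + 2.
Check: f(6) = 140. ✓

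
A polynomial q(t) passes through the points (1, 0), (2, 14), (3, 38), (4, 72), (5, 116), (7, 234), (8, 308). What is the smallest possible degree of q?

Divided differences on the nodes 1, 2, 3, 4, 5, 7, 8:
  order 0: 0  14  38  72  116  234  308
  order 1: 14  24  34  44  59  74
  order 2: 5  5  5  5  5
  order 3: 0  0  0  0
  order 4: 0  0  0
  order 5: 0  0
  order 6: 0
The order-2 divided differences are all 5 (nonzero) and every higher order vanishes, so the data lies on a polynomial of degree exactly 2.

2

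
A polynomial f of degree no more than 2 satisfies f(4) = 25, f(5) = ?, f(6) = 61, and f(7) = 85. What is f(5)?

On equispaced nodes a degree-2 polynomial has vanishing third forward difference, so
  - f(4) + 3·f(5) - 3·f(6) + f(7) = 0.
Substituting the known values and solving for f(5):
  3·f(5) = 123
  f(5) = 41.

41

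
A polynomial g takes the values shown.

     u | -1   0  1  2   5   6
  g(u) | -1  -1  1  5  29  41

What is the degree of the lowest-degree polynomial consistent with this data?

Divided differences on the nodes -1, 0, 1, 2, 5, 6:
  order 0: -1  -1  1  5  29  41
  order 1: 0  2  4  8  12
  order 2: 1  1  1  1
  order 3: 0  0  0
  order 4: 0  0
  order 5: 0
The order-2 divided differences are all 1 (nonzero) and every higher order vanishes, so the data lies on a polynomial of degree exactly 2.

2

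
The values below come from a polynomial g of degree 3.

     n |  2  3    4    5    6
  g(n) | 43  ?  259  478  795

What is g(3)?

On equispaced nodes a degree-3 polynomial has vanishing fourth forward difference, so
  g(2) - 4·g(3) + 6·g(4) - 4·g(5) + g(6) = 0.
Substituting the known values and solving for g(3):
  -4·g(3) = -480
  g(3) = 120.

120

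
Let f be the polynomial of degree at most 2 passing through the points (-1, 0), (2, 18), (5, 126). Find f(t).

f(t) = 5t^2 + t - 4

Using the Lagrange interpolation formula with nodes -1, 2, 5:
  L_0(t) = (t - 2)(t - 5) / 18
  L_1(t) = (t + 1)(t - 5) / -9
  L_2(t) = (t + 1)(t - 2) / 18
Then f(t) = 0·L_0(t) + 18·L_1(t) + 126·L_2(t).
Expanding and collecting terms gives f(t) = 5t^2 + t - 4.
Check: f(2) = 18. ✓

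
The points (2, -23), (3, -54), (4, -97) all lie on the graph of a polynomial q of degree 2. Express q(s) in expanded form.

Write q(s) = as^2 + bs + c. Substituting each data point gives a linear system:
  4a + 2b + c = -23
  9a + 3b + c = -54
  16a + 4b + c = -97
Solving the system yields a = -6, b = -1, c = 3.
So q(s) = -6s^2 - s + 3.
Check: q(2) = -23. ✓

q(s) = -6s^2 - s + 3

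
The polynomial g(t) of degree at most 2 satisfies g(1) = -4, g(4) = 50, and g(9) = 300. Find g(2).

Write g(t) = at^2 + bt + c. Substituting each data point gives a linear system:
  a + b + c = -4
  16a + 4b + c = 50
  81a + 9b + c = 300
Solving the system yields a = 4, b = -2, c = -6.
So g(t) = 4t^2 - 2t - 6.
Then g(2) = 6.

6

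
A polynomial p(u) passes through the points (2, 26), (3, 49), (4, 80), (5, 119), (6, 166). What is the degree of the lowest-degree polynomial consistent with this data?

Forward differences of the values at u = 2, 3, 4, 5, 6:
  p  : 26  49  80  119  166
  Δ  : 23  31  39  47
  Δ^2: 8  8  8
  Δ^3: 0  0
  Δ^4: 0
The second differences are constant (8) and nonzero, while all higher differences vanish, so the minimal degree is 2.

2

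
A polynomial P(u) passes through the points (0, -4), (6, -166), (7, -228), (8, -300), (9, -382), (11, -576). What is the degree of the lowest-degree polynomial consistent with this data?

2

Divided differences on the nodes 0, 6, 7, 8, 9, 11:
  order 0: -4  -166  -228  -300  -382  -576
  order 1: -27  -62  -72  -82  -97
  order 2: -5  -5  -5  -5
  order 3: 0  0  0
  order 4: 0  0
  order 5: 0
The order-2 divided differences are all -5 (nonzero) and every higher order vanishes, so the data lies on a polynomial of degree exactly 2.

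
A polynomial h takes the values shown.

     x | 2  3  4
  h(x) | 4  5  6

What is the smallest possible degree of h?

1

Forward differences of the values at x = 2, 3, 4:
  h  : 4  5  6
  Δ  : 1  1
  Δ^2: 0
The first differences are constant (1) and nonzero, while all higher differences vanish, so the minimal degree is 1.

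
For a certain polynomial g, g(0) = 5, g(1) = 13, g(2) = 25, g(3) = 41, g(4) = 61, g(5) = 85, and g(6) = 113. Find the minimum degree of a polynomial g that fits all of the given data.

2

Forward differences of the values at u = 0, 1, 2, 3, 4, 5, 6:
  g  : 5  13  25  41  61  85  113
  Δ  : 8  12  16  20  24  28
  Δ^2: 4  4  4  4  4
  Δ^3: 0  0  0  0
  Δ^4: 0  0  0
  Δ^5: 0  0
  Δ^6: 0
The second differences are constant (4) and nonzero, while all higher differences vanish, so the minimal degree is 2.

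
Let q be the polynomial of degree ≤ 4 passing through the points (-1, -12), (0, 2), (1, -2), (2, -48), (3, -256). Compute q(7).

Forward differences of the values at n = -1, 0, 1, 2, 3:
  q  : -12  2  -2  -48  -256
  Δ  : 14  -4  -46  -208
  Δ^2: -18  -42  -162
  Δ^3: -24  -120
  Δ^4: -96
The fourth differences are constant, confirming degree 4.
Interpolating (Newton forward form) and evaluating at n = 7 gives q(7) = -8468.

-8468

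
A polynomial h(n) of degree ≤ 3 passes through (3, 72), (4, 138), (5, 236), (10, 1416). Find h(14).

3548

Write h(n) = an^3 + bn^2 + cn + d. Substituting each data point gives a linear system:
  27a + 9b + 3c + d = 72
  64a + 16b + 4c + d = 138
  125a + 25b + 5c + d = 236
  1000a + 100b + 10c + d = 1416
Solving the system yields a = 1, b = 4, c = 1, d = 6.
So h(n) = n^3 + 4n^2 + n + 6.
Then h(14) = 3548.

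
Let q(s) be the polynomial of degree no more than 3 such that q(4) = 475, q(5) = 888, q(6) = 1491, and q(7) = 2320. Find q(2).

Using the Lagrange interpolation formula with nodes 4, 5, 6, 7:
  L_0(s) = (s - 5)(s - 6)(s - 7) / -6
  L_1(s) = (s - 4)(s - 6)(s - 7) / 2
  L_2(s) = (s - 4)(s - 5)(s - 7) / -2
  L_3(s) = (s - 4)(s - 5)(s - 6) / 6
Then q(s) = 475·L_0(s) + 888·L_1(s) + 1491·L_2(s) + 2320·L_3(s).
Expanding and collecting terms gives q(s) = 6s³ + 5s² + 2s + 3.
Evaluating at s = 2: q(2) = 75.

75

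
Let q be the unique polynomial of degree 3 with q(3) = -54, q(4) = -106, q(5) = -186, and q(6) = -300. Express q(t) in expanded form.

q(t) = -t^3 - 2t^2 - t - 6

Write q(t) = at^3 + bt^2 + ct + d. Substituting each data point gives a linear system:
  27a + 9b + 3c + d = -54
  64a + 16b + 4c + d = -106
  125a + 25b + 5c + d = -186
  216a + 36b + 6c + d = -300
Solving the system yields a = -1, b = -2, c = -1, d = -6.
So q(t) = -t³ - 2t² - t - 6.
Check: q(5) = -186. ✓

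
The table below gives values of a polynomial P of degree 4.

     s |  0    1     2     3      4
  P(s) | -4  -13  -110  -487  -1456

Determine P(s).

P(s) = -5s^4 - 2s^3 - 3s^2 + s - 4

Using the Lagrange interpolation formula with nodes 0, 1, 2, 3, 4:
  L_0(s) = (s - 1)(s - 2)(s - 3)(s - 4) / 24
  L_1(s) = s(s - 2)(s - 3)(s - 4) / -6
  L_2(s) = s(s - 1)(s - 3)(s - 4) / 4
  L_3(s) = s(s - 1)(s - 2)(s - 4) / -6
  L_4(s) = s(s - 1)(s - 2)(s - 3) / 24
Then P(s) = -4·L_0(s) - 13·L_1(s) - 110·L_2(s) - 487·L_3(s) - 1456·L_4(s).
Expanding and collecting terms gives P(s) = -5s⁴ - 2s³ - 3s² + s - 4.
Check: P(3) = -487. ✓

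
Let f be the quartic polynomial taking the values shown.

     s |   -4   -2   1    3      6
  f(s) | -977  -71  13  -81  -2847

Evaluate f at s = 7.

Write f(s) = as^4 + bs^3 + cs^2 + ds + e. Substituting each data point gives a linear system:
  256a - 64b + 16c - 4d + e = -977
  16a - 8b + 4c - 2d + e = -71
  a + b + c + d + e = 13
  81a + 27b + 9c + 3d + e = -81
  1296a + 216b + 36c + 6d + e = -2847
Solving the system yields a = -3, b = 4, c = 4, d = 5, e = 3.
So f(s) = -3s⁴ + 4s³ + 4s² + 5s + 3.
Then f(7) = -5597.

-5597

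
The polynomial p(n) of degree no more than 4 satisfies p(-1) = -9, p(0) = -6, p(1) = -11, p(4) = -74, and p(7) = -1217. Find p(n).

p(n) = -n^4 + 4n^3 - 3n^2 - 5n - 6

Write p(n) = an^4 + bn^3 + cn^2 + dn + e. Substituting each data point gives a linear system:
  a - b + c - d + e = -9
  e = -6
  a + b + c + d + e = -11
  256a + 64b + 16c + 4d + e = -74
  2401a + 343b + 49c + 7d + e = -1217
Solving the system yields a = -1, b = 4, c = -3, d = -5, e = -6.
So p(n) = -n^4 + 4n^3 - 3n^2 - 5n - 6.
Check: p(7) = -1217. ✓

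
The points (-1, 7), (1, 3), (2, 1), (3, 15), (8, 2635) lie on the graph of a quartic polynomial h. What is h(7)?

Using the Lagrange interpolation formula with nodes -1, 1, 2, 3, 8:
  L_0(s) = (s - 1)(s - 2)(s - 3)(s - 8) / 216
  L_1(s) = (s + 1)(s - 2)(s - 3)(s - 8) / -28
  L_2(s) = (s + 1)(s - 1)(s - 3)(s - 8) / 18
  L_3(s) = (s + 1)(s - 1)(s - 2)(s - 8) / -40
  L_4(s) = (s + 1)(s - 1)(s - 2)(s - 3) / 1890
Then h(s) = 7·L_0(s) + 3·L_1(s) + 1·L_2(s) + 15·L_3(s) + 2635·L_4(s).
Expanding and collecting terms gives h(s) = s^4 - 3s^3 + s^2 + s + 3.
Evaluating at s = 7: h(7) = 1431.

1431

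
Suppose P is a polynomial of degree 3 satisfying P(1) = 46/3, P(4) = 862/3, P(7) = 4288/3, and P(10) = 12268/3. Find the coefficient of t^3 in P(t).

4

Write P(t) = at^3 + bt^2 + ct + d. Substituting each data point gives a linear system:
  a + b + c + d = 46/3
  64a + 16b + 4c + d = 862/3
  343a + 49b + 7c + d = 4288/3
  1000a + 100b + 10c + d = 12268/3
Solving the system yields a = 4, b = 1/3, c = 5, d = 6.
So P(t) = 4t^3 + (1/3)t^2 + 5t + 6.
The leading coefficient is 4.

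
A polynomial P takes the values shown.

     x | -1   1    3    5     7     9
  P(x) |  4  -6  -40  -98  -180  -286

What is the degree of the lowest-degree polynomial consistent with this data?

2

Forward differences of the values at x = -1, 1, 3, 5, 7, 9:
  P  : 4  -6  -40  -98  -180  -286
  Δ  : -10  -34  -58  -82  -106
  Δ^2: -24  -24  -24  -24
  Δ^3: 0  0  0
  Δ^4: 0  0
  Δ^5: 0
The second differences are constant (-24) and nonzero, while all higher differences vanish, so the minimal degree is 2.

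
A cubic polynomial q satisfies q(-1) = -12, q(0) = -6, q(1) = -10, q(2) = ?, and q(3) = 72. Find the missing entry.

6

On equispaced nodes a degree-3 polynomial has vanishing fourth forward difference, so
  q(-1) - 4·q(0) + 6·q(1) - 4·q(2) + q(3) = 0.
Substituting the known values and solving for q(2):
  -4·q(2) = -24
  q(2) = 6.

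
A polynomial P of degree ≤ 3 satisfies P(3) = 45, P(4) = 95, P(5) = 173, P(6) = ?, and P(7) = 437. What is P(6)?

285

The 4 known points determine the degree-3 polynomial uniquely.
Write P(x) = ax^3 + bx^2 + cx + d. Substituting each data point gives a linear system:
  27a + 9b + 3c + d = 45
  64a + 16b + 4c + d = 95
  125a + 25b + 5c + d = 173
  343a + 49b + 7c + d = 437
Solving the system yields a = 1, b = 2, c = -1, d = 3.
So P(x) = x³ + 2x² - x + 3.
Then P(6) = 285.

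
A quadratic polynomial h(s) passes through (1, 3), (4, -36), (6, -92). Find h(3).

Using the Lagrange interpolation formula with nodes 1, 4, 6:
  L_0(s) = (s - 4)(s - 6) / 15
  L_1(s) = (s - 1)(s - 6) / -6
  L_2(s) = (s - 1)(s - 4) / 10
Then h(s) = 3·L_0(s) - 36·L_1(s) - 92·L_2(s).
Expanding and collecting terms gives h(s) = -3s^2 + 2s + 4.
Evaluating at s = 3: h(3) = -17.

-17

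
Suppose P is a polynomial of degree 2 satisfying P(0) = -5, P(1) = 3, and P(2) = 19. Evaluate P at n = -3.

19

Forward differences of the values at n = 0, 1, 2:
  P  : -5  3  19
  Δ  : 8  16
  Δ^2: 8
The second differences are constant, confirming degree 2.
Interpolating (Newton forward form) and evaluating at n = -3 gives P(-3) = 19.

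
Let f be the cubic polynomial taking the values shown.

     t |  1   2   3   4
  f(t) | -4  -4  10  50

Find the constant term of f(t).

-2

Write f(t) = at^3 + bt^2 + ct + d. Substituting each data point gives a linear system:
  a + b + c + d = -4
  8a + 4b + 2c + d = -4
  27a + 9b + 3c + d = 10
  64a + 16b + 4c + d = 50
Solving the system yields a = 2, b = -5, c = 1, d = -2.
So f(t) = 2t^3 - 5t^2 + t - 2.
The constant term is -2.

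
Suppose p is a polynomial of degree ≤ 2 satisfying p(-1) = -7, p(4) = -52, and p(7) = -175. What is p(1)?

-1

Using the Lagrange interpolation formula with nodes -1, 4, 7:
  L_0(x) = (x - 4)(x - 7) / 40
  L_1(x) = (x + 1)(x - 7) / -15
  L_2(x) = (x + 1)(x - 4) / 24
Then p(x) = -7·L_0(x) - 52·L_1(x) - 175·L_2(x).
Expanding and collecting terms gives p(x) = -4x^2 + 3x.
Evaluating at x = 1: p(1) = -1.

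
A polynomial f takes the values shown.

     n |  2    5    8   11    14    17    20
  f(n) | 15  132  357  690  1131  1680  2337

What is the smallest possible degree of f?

Forward differences of the values at n = 2, 5, 8, 11, 14, 17, 20:
  f  : 15  132  357  690  1131  1680  2337
  Δ  : 117  225  333  441  549  657
  Δ^2: 108  108  108  108  108
  Δ^3: 0  0  0  0
  Δ^4: 0  0  0
  Δ^5: 0  0
  Δ^6: 0
The second differences are constant (108) and nonzero, while all higher differences vanish, so the minimal degree is 2.

2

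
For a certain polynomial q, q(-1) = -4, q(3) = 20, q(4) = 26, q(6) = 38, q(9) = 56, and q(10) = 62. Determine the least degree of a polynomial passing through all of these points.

1

Divided differences on the nodes -1, 3, 4, 6, 9, 10:
  order 0: -4  20  26  38  56  62
  order 1: 6  6  6  6  6
  order 2: 0  0  0  0
  order 3: 0  0  0
  order 4: 0  0
  order 5: 0
The order-1 divided differences are all 6 (nonzero) and every higher order vanishes, so the data lies on a polynomial of degree exactly 1.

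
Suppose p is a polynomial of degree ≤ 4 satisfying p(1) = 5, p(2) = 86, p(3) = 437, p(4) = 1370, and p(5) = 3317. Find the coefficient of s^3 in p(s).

Write p(s) = as^4 + bs^3 + cs^2 + ds + e. Substituting each data point gives a linear system:
  a + b + c + d + e = 5
  16a + 8b + 4c + 2d + e = 86
  81a + 27b + 9c + 3d + e = 437
  256a + 64b + 16c + 4d + e = 1370
  625a + 125b + 25c + 5d + e = 3317
Solving the system yields a = 5, b = 2, c = -2, d = -2, e = 2.
So p(s) = 5s^4 + 2s^3 - 2s^2 - 2s + 2.
The coefficient of s^3 is 2.

2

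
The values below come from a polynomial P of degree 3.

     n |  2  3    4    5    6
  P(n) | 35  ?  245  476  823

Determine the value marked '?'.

On equispaced nodes a degree-3 polynomial has vanishing fourth forward difference, so
  P(2) - 4·P(3) + 6·P(4) - 4·P(5) + P(6) = 0.
Substituting the known values and solving for P(3):
  -4·P(3) = -424
  P(3) = 106.

106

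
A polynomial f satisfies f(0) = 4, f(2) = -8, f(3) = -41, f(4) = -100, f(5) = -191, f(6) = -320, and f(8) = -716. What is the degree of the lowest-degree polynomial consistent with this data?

Divided differences on the nodes 0, 2, 3, 4, 5, 6, 8:
  order 0: 4  -8  -41  -100  -191  -320  -716
  order 1: -6  -33  -59  -91  -129  -198
  order 2: -9  -13  -16  -19  -23
  order 3: -1  -1  -1  -1
  order 4: 0  0  0
  order 5: 0  0
  order 6: 0
The order-3 divided differences are all -1 (nonzero) and every higher order vanishes, so the data lies on a polynomial of degree exactly 3.

3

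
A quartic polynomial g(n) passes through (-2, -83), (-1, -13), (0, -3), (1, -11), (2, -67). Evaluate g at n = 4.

Forward differences of the values at n = -2, -1, 0, 1, 2:
  g  : -83  -13  -3  -11  -67
  Δ  : 70  10  -8  -56
  Δ^2: -60  -18  -48
  Δ^3: 42  -30
  Δ^4: -72
The fourth differences are constant, confirming degree 4.
Interpolating (Newton forward form) and evaluating at n = 4 gives g(4) = -803.

-803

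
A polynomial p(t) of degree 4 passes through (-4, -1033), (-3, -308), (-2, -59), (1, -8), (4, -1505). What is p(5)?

Using the Lagrange interpolation formula with nodes -4, -3, -2, 1, 4:
  L_0(t) = (t + 3)(t + 2)(t - 1)(t - 4) / 80
  L_1(t) = (t + 4)(t + 2)(t - 1)(t - 4) / -28
  L_2(t) = (t + 4)(t + 3)(t - 1)(t - 4) / 36
  L_3(t) = (t + 4)(t + 3)(t + 2)(t - 4) / -180
  L_4(t) = (t + 4)(t + 3)(t + 2)(t - 1) / 1008
Then p(t) = -1033·L_0(t) - 308·L_1(t) - 59·L_2(t) - 8·L_3(t) - 1505·L_4(t).
Expanding and collecting terms gives p(t) = -5t^4 - 4t^3 + t^2 + 5t - 5.
Evaluating at t = 5: p(5) = -3580.

-3580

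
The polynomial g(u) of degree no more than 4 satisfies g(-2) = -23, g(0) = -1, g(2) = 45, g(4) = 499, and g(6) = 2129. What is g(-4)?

-21

Write g(u) = au^4 + bu^3 + cu^2 + du + e. Substituting each data point gives a linear system:
  16a - 8b + 4c - 2d + e = -23
  e = -1
  16a + 8b + 4c + 2d + e = 45
  256a + 64b + 16c + 4d + e = 499
  1296a + 216b + 36c + 6d + e = 2129
Solving the system yields a = 1, b = 4, c = -1, d = 1, e = -1.
So g(u) = u^4 + 4u^3 - u^2 + u - 1.
Then g(-4) = -21.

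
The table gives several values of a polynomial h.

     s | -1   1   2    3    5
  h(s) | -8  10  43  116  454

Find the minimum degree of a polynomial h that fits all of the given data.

Divided differences on the nodes -1, 1, 2, 3, 5:
  order 0: -8  10  43  116  454
  order 1: 9  33  73  169
  order 2: 8  20  32
  order 3: 3  3
  order 4: 0
The order-3 divided differences are all 3 (nonzero) and every higher order vanishes, so the data lies on a polynomial of degree exactly 3.

3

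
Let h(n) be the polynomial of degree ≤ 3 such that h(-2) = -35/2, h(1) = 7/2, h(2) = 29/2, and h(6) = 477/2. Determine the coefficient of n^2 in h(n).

Write h(n) = an^3 + bn^2 + cn + d. Substituting each data point gives a linear system:
  -8a + 4b - 2c + d = -35/2
  a + b + c + d = 7/2
  8a + 4b + 2c + d = 29/2
  216a + 36b + 6c + d = 477/2
Solving the system yields a = 1, b = 0, c = 4, d = -3/2.
So h(n) = n^3 + 4n - 3/2.
The coefficient of n^2 is 0.

0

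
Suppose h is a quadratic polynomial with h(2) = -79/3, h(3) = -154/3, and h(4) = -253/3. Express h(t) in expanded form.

Using the Lagrange interpolation formula with nodes 2, 3, 4:
  L_0(t) = (t - 3)(t - 4) / 2
  L_1(t) = (t - 2)(t - 4) / -1
  L_2(t) = (t - 2)(t - 3) / 2
Then h(t) = -79/3·L_0(t) - 154/3·L_1(t) - 253/3·L_2(t).
Expanding and collecting terms gives h(t) = -4t² - 5t - 1/3.
Check: h(4) = -253/3. ✓

h(t) = -4t^2 - 5t - 1/3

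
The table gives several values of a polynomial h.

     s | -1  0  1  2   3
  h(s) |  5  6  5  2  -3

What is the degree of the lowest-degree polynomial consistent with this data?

2

Forward differences of the values at s = -1, 0, 1, 2, 3:
  h  : 5  6  5  2  -3
  Δ  : 1  -1  -3  -5
  Δ^2: -2  -2  -2
  Δ^3: 0  0
  Δ^4: 0
The second differences are constant (-2) and nonzero, while all higher differences vanish, so the minimal degree is 2.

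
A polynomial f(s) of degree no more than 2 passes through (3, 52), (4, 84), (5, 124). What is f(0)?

4

Write f(s) = as^2 + bs + c. Substituting each data point gives a linear system:
  9a + 3b + c = 52
  16a + 4b + c = 84
  25a + 5b + c = 124
Solving the system yields a = 4, b = 4, c = 4.
So f(s) = 4s^2 + 4s + 4.
Then f(0) = 4.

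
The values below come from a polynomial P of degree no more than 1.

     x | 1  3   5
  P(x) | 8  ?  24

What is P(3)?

On equispaced nodes a degree-1 polynomial has vanishing second forward difference, so
  P(1) - 2·P(3) + P(5) = 0.
Substituting the known values and solving for P(3):
  -2·P(3) = -32
  P(3) = 16.

16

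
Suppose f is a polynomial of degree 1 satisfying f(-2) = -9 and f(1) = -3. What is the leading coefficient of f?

2

Write f(n) = an + b. Substituting each data point gives a linear system:
  -2a + b = -9
  a + b = -3
Solving the system yields a = 2, b = -5.
So f(n) = 2n - 5.
The leading coefficient is 2.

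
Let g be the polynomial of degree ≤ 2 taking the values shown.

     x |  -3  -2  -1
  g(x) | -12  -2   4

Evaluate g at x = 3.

-12

Forward differences of the values at x = -3, -2, -1:
  g  : -12  -2  4
  Δ  : 10  6
  Δ^2: -4
The second differences are constant, confirming degree 2.
Interpolating (Newton forward form) and evaluating at x = 3 gives g(3) = -12.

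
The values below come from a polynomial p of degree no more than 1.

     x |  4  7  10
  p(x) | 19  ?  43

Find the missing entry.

On equispaced nodes a degree-1 polynomial has vanishing second forward difference, so
  p(4) - 2·p(7) + p(10) = 0.
Substituting the known values and solving for p(7):
  -2·p(7) = -62
  p(7) = 31.

31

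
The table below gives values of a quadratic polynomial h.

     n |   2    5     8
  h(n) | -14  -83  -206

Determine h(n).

h(n) = -3n^2 - 2n + 2

Using the Lagrange interpolation formula with nodes 2, 5, 8:
  L_0(n) = (n - 5)(n - 8) / 18
  L_1(n) = (n - 2)(n - 8) / -9
  L_2(n) = (n - 2)(n - 5) / 18
Then h(n) = -14·L_0(n) - 83·L_1(n) - 206·L_2(n).
Expanding and collecting terms gives h(n) = -3n^2 - 2n + 2.
Check: h(8) = -206. ✓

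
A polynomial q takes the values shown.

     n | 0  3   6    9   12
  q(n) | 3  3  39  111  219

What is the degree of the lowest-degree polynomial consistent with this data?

Forward differences of the values at n = 0, 3, 6, 9, 12:
  q  : 3  3  39  111  219
  Δ  : 0  36  72  108
  Δ^2: 36  36  36
  Δ^3: 0  0
  Δ^4: 0
The second differences are constant (36) and nonzero, while all higher differences vanish, so the minimal degree is 2.

2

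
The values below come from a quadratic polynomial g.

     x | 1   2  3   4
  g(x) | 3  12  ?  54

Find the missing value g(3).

On equispaced nodes a degree-2 polynomial has vanishing third forward difference, so
  - g(1) + 3·g(2) - 3·g(3) + g(4) = 0.
Substituting the known values and solving for g(3):
  -3·g(3) = -87
  g(3) = 29.

29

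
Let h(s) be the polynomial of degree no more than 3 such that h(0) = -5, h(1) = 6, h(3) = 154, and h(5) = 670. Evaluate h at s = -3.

-146

Using the Lagrange interpolation formula with nodes 0, 1, 3, 5:
  L_0(s) = (s - 1)(s - 3)(s - 5) / -15
  L_1(s) = s(s - 3)(s - 5) / 8
  L_2(s) = s(s - 1)(s - 5) / -12
  L_3(s) = s(s - 1)(s - 3) / 40
Then h(s) = -5·L_0(s) + 6·L_1(s) + 154·L_2(s) + 670·L_3(s).
Expanding and collecting terms gives h(s) = 5s^3 + s^2 + 5s - 5.
Evaluating at s = -3: h(-3) = -146.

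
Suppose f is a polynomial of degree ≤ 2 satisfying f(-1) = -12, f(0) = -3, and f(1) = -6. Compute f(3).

-48

Write f(n) = an^2 + bn + c. Substituting each data point gives a linear system:
  a - b + c = -12
  c = -3
  a + b + c = -6
Solving the system yields a = -6, b = 3, c = -3.
So f(n) = -6n^2 + 3n - 3.
Then f(3) = -48.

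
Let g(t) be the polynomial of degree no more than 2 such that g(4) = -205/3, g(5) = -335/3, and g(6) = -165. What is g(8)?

-905/3

Using the Lagrange interpolation formula with nodes 4, 5, 6:
  L_0(t) = (t - 5)(t - 6) / 2
  L_1(t) = (t - 4)(t - 6) / -1
  L_2(t) = (t - 4)(t - 5) / 2
Then g(t) = -205/3·L_0(t) - 335/3·L_1(t) - 165·L_2(t).
Expanding and collecting terms gives g(t) = -5t^2 + (5/3)t + 5.
Evaluating at t = 8: g(8) = -905/3.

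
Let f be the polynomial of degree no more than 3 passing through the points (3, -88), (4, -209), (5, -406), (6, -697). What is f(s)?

f(s) = -3s^3 - 2s^2 + 4s - 1

Write f(s) = as^3 + bs^2 + cs + d. Substituting each data point gives a linear system:
  27a + 9b + 3c + d = -88
  64a + 16b + 4c + d = -209
  125a + 25b + 5c + d = -406
  216a + 36b + 6c + d = -697
Solving the system yields a = -3, b = -2, c = 4, d = -1.
So f(s) = -3s^3 - 2s^2 + 4s - 1.
Check: f(4) = -209. ✓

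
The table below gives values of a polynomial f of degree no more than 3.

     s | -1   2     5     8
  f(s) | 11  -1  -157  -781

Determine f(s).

Using the Lagrange interpolation formula with nodes -1, 2, 5, 8:
  L_0(s) = (s - 2)(s - 5)(s - 8) / -162
  L_1(s) = (s + 1)(s - 5)(s - 8) / 54
  L_2(s) = (s + 1)(s - 2)(s - 8) / -54
  L_3(s) = (s + 1)(s - 2)(s - 5) / 162
Then f(s) = 11·L_0(s) - 1·L_1(s) - 157·L_2(s) - 781·L_3(s).
Expanding and collecting terms gives f(s) = -2s³ + 4s² - 2s + 3.
Check: f(-1) = 11. ✓

f(s) = -2s^3 + 4s^2 - 2s + 3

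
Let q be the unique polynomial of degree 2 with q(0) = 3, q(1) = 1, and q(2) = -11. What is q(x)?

Using the Lagrange interpolation formula with nodes 0, 1, 2:
  L_0(x) = (x - 1)(x - 2) / 2
  L_1(x) = x(x - 2) / -1
  L_2(x) = x(x - 1) / 2
Then q(x) = 3·L_0(x) + 1·L_1(x) - 11·L_2(x).
Expanding and collecting terms gives q(x) = -5x² + 3x + 3.
Check: q(2) = -11. ✓

q(x) = -5x^2 + 3x + 3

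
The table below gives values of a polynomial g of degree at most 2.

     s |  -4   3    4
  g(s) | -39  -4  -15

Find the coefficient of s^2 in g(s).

-2

Write g(s) = as^2 + bs + c. Substituting each data point gives a linear system:
  16a - 4b + c = -39
  9a + 3b + c = -4
  16a + 4b + c = -15
Solving the system yields a = -2, b = 3, c = 5.
So g(s) = -2s^2 + 3s + 5.
The leading coefficient is -2.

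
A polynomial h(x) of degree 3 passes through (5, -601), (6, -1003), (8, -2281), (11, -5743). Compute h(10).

-4351

Write h(x) = ax^3 + bx^2 + cx + d. Substituting each data point gives a linear system:
  125a + 25b + 5c + d = -601
  216a + 36b + 6c + d = -1003
  512a + 64b + 8c + d = -2281
  1331a + 121b + 11c + d = -5743
Solving the system yields a = -4, b = -3, c = -5, d = -1.
So h(x) = -4x^3 - 3x^2 - 5x - 1.
Then h(10) = -4351.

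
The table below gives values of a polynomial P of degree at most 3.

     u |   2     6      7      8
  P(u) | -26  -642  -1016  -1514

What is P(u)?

P(u) = -3u^3 + u^2 - 6u + 6

Using the Lagrange interpolation formula with nodes 2, 6, 7, 8:
  L_0(u) = (u - 6)(u - 7)(u - 8) / -120
  L_1(u) = (u - 2)(u - 7)(u - 8) / 8
  L_2(u) = (u - 2)(u - 6)(u - 8) / -5
  L_3(u) = (u - 2)(u - 6)(u - 7) / 12
Then P(u) = -26·L_0(u) - 642·L_1(u) - 1016·L_2(u) - 1514·L_3(u).
Expanding and collecting terms gives P(u) = -3u^3 + u^2 - 6u + 6.
Check: P(8) = -1514. ✓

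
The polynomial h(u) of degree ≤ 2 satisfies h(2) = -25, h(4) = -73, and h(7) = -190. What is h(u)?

h(u) = -3u^2 - 6u - 1

Write h(u) = au^2 + bu + c. Substituting each data point gives a linear system:
  4a + 2b + c = -25
  16a + 4b + c = -73
  49a + 7b + c = -190
Solving the system yields a = -3, b = -6, c = -1.
So h(u) = -3u^2 - 6u - 1.
Check: h(7) = -190. ✓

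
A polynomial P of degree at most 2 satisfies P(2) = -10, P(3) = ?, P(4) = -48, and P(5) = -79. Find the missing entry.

On equispaced nodes a degree-2 polynomial has vanishing third forward difference, so
  - P(2) + 3·P(3) - 3·P(4) + P(5) = 0.
Substituting the known values and solving for P(3):
  3·P(3) = -75
  P(3) = -25.

-25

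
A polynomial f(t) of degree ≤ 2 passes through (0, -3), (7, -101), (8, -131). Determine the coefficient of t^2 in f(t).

-2

Write f(t) = at^2 + bt + c. Substituting each data point gives a linear system:
  c = -3
  49a + 7b + c = -101
  64a + 8b + c = -131
Solving the system yields a = -2, b = 0, c = -3.
So f(t) = -2t² - 3.
The leading coefficient is -2.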